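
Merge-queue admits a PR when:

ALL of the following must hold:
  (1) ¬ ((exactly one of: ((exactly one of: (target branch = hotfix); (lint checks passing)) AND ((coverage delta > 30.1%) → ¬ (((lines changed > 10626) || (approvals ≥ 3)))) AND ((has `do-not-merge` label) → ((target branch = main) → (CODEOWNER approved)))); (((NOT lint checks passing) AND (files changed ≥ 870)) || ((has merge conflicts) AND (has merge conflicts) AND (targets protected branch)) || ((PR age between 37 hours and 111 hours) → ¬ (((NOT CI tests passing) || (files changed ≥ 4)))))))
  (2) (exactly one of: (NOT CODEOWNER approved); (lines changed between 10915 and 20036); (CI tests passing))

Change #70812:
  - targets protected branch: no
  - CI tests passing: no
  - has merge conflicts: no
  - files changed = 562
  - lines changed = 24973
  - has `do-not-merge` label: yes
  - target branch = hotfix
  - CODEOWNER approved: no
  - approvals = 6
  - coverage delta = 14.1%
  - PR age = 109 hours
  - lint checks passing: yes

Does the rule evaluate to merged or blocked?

Atomic conditions:
  target branch = hotfix: hotfix == hotfix is true
  lint checks passing: yes → true
  coverage delta > 30.1%: 14.1 > 30.1 is false
  lines changed > 10626: 24973 > 10626 is true
  approvals ≥ 3: 6 ≥ 3 is true
  has `do-not-merge` label: yes → true
  target branch = main: hotfix == main is false
  CODEOWNER approved: no → false
  NOT lint checks passing: yes → false
  files changed ≥ 870: 562 ≥ 870 is false
  has merge conflicts: no → false
  targets protected branch: no → false
  PR age between 37 hours and 111 hours: 109 in [37, 111] is true
  NOT CI tests passing: no → true
  files changed ≥ 4: 562 ≥ 4 is true
  NOT CODEOWNER approved: no → true
  lines changed between 10915 and 20036: 24973 in [10915, 20036] is false
  CI tests passing: no → false
Combine:
[1.1.1.1] exactly-one(true, true) = false
[1.1.1.2.2.1] true OR true = true
[1.1.1.2.2] NOT true = false
[1.1.1.2] false → false (antecedent false ⇒ implication holds) = true
[1.1.1.3.2] false → false (antecedent false ⇒ implication holds) = true
[1.1.1.3] true → true = true
[1.1.1] false AND true AND true = false
[1.1.2.1] false AND false = false
[1.1.2.2] false AND false AND false = false
[1.1.2.3.2.1] true OR true = true
[1.1.2.3.2] NOT true = false
[1.1.2.3] true → false = false
[1.1.2] false OR false OR false = false
[1.1] exactly-one(false, false) = false
[1] NOT false = true
[2] exactly-one(true, false, false) = true
[root] true AND true = true
Overall: true → merged

Merged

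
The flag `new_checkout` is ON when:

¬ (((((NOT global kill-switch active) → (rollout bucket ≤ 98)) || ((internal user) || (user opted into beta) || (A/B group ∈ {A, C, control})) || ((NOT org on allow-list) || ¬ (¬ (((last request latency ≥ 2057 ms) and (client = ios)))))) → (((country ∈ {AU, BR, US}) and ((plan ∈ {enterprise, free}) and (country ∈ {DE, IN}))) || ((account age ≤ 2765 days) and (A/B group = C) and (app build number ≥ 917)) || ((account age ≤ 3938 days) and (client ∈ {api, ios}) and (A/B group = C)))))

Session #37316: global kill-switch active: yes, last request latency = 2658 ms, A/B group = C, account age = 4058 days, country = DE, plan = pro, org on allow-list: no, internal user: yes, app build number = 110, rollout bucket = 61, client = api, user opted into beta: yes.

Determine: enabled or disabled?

Atomic conditions:
  NOT global kill-switch active: yes → false
  rollout bucket ≤ 98: 61 ≤ 98 is true
  internal user: yes → true
  user opted into beta: yes → true
  A/B group ∈ {A, C, control}: C is in the set → true
  NOT org on allow-list: no → true
  last request latency ≥ 2057 ms: 2658 ≥ 2057 is true
  client = ios: api == ios is false
  country ∈ {AU, BR, US}: DE is not in the set → false
  plan ∈ {enterprise, free}: pro is not in the set → false
  country ∈ {DE, IN}: DE is in the set → true
  account age ≤ 2765 days: 4058 ≤ 2765 is false
  A/B group = C: C == C is true
  app build number ≥ 917: 110 ≥ 917 is false
  account age ≤ 3938 days: 4058 ≤ 3938 is false
  client ∈ {api, ios}: api is in the set → true
Combine:
[1.1.1] false → true (antecedent false ⇒ implication holds) = true
[1.1.2] true OR true OR true = true
[1.1.3.2.1.1] true AND false = false
[1.1.3.2.1] NOT false = true
[1.1.3.2] NOT true = false
[1.1.3] true OR false = true
[1.1] true OR true OR true = true
[1.2.1.2] false AND true = false
[1.2.1] false AND false = false
[1.2.2] false AND true AND false = false
[1.2.3] false AND true AND true = false
[1.2] false OR false OR false = false
[1] true → false = false
[root] NOT false = true
Overall: true → enabled

Enabled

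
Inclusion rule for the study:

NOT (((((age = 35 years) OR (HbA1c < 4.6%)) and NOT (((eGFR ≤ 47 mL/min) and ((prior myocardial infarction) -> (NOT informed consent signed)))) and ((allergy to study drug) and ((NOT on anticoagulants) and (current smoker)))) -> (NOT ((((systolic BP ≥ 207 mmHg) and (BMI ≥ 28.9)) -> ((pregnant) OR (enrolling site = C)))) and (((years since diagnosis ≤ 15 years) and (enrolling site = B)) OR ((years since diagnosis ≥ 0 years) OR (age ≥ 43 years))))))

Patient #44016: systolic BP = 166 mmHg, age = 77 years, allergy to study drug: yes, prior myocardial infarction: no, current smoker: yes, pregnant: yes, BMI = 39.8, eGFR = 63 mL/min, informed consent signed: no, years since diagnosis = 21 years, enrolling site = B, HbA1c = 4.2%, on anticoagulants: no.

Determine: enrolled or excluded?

Atomic conditions:
  age = 35 years: 77 == 35 is false
  HbA1c < 4.6%: 4.2 < 4.6 is true
  eGFR ≤ 47 mL/min: 63 ≤ 47 is false
  prior myocardial infarction: no → false
  NOT informed consent signed: no → true
  allergy to study drug: yes → true
  NOT on anticoagulants: no → true
  current smoker: yes → true
  systolic BP ≥ 207 mmHg: 166 ≥ 207 is false
  BMI ≥ 28.9: 39.8 ≥ 28.9 is true
  pregnant: yes → true
  enrolling site = C: B == C is false
  years since diagnosis ≤ 15 years: 21 ≤ 15 is false
  enrolling site = B: B == B is true
  years since diagnosis ≥ 0 years: 21 ≥ 0 is true
  age ≥ 43 years: 77 ≥ 43 is true
Combine:
[1.1.1] false OR true = true
[1.1.2.1.2] false → true (antecedent false ⇒ implication holds) = true
[1.1.2.1] false AND true = false
[1.1.2] NOT false = true
[1.1.3.2] true AND true = true
[1.1.3] true AND true = true
[1.1] true AND true AND true = true
[1.2.1.1.1] false AND true = false
[1.2.1.1.2] true OR false = true
[1.2.1.1] false → true (antecedent false ⇒ implication holds) = true
[1.2.1] NOT true = false
[1.2.2.1] false AND true = false
[1.2.2.2] true OR true = true
[1.2.2] false OR true = true
[1.2] false AND true = false
[1] true → false = false
[root] NOT false = true
Overall: true → enrolled

Enrolled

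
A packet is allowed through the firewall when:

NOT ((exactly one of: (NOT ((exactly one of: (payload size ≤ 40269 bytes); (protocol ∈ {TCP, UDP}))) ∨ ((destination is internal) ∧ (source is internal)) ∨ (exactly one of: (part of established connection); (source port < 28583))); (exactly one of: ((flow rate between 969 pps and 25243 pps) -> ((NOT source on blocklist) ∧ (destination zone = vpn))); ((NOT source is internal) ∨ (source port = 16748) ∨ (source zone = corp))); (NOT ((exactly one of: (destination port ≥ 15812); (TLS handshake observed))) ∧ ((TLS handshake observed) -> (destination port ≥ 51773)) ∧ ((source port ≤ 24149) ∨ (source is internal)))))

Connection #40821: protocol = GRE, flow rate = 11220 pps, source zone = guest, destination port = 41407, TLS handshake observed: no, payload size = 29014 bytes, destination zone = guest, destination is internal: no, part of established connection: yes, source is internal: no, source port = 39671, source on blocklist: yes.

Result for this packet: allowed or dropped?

Allowed

Atomic conditions:
  payload size ≤ 40269 bytes: 29014 ≤ 40269 is true
  protocol ∈ {TCP, UDP}: GRE is not in the set → false
  destination is internal: no → false
  source is internal: no → false
  part of established connection: yes → true
  source port < 28583: 39671 < 28583 is false
  flow rate between 969 pps and 25243 pps: 11220 in [969, 25243] is true
  NOT source on blocklist: yes → false
  destination zone = vpn: guest == vpn is false
  NOT source is internal: no → true
  source port = 16748: 39671 == 16748 is false
  source zone = corp: guest == corp is false
  destination port ≥ 15812: 41407 ≥ 15812 is true
  TLS handshake observed: no → false
  destination port ≥ 51773: 41407 ≥ 51773 is false
  source port ≤ 24149: 39671 ≤ 24149 is false
Combine:
[1.1.1.1] exactly-one(true, false) = true
[1.1.1] NOT true = false
[1.1.2] false AND false = false
[1.1.3] exactly-one(true, false) = true
[1.1] false OR false OR true = true
[1.2.1.2] false AND false = false
[1.2.1] true → false = false
[1.2.2] true OR false OR false = true
[1.2] exactly-one(false, true) = true
[1.3.1.1] exactly-one(true, false) = true
[1.3.1] NOT true = false
[1.3.2] false → false (antecedent false ⇒ implication holds) = true
[1.3.3] false OR false = false
[1.3] false AND true AND false = false
[1] exactly-one(true, true, false) = false
[root] NOT false = true
Overall: true → allowed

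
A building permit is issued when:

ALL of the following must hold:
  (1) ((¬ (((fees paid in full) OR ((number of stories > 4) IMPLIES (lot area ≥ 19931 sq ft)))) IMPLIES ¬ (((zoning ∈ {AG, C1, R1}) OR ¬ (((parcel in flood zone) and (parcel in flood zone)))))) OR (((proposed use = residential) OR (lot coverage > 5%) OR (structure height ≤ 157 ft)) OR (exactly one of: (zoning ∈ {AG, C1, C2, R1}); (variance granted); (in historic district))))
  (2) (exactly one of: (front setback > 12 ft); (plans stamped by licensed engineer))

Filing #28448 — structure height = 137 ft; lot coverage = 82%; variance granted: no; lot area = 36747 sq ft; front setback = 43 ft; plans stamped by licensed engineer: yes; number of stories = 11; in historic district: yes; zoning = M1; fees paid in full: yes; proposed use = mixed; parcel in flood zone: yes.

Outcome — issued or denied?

Denied

Atomic conditions:
  fees paid in full: yes → true
  number of stories > 4: 11 > 4 is true
  lot area ≥ 19931 sq ft: 36747 ≥ 19931 is true
  zoning ∈ {AG, C1, R1}: M1 is not in the set → false
  parcel in flood zone: yes → true
  proposed use = residential: mixed == residential is false
  lot coverage > 5%: 82 > 5 is true
  structure height ≤ 157 ft: 137 ≤ 157 is true
  zoning ∈ {AG, C1, C2, R1}: M1 is not in the set → false
  variance granted: no → false
  in historic district: yes → true
  front setback > 12 ft: 43 > 12 is true
  plans stamped by licensed engineer: yes → true
Combine:
[1.1.1.1.2] true → true = true
[1.1.1.1] true OR true = true
[1.1.1] NOT true = false
[1.1.2.1.2.1] true AND true = true
[1.1.2.1.2] NOT true = false
[1.1.2.1] false OR false = false
[1.1.2] NOT false = true
[1.1] false → true (antecedent false ⇒ implication holds) = true
[1.2.1] false OR true OR true = true
[1.2.2] exactly-one(false, false, true) = true
[1.2] true OR true = true
[1] true OR true = true
[2] exactly-one(true, true) = false
[root] true AND false = false
Overall: false → denied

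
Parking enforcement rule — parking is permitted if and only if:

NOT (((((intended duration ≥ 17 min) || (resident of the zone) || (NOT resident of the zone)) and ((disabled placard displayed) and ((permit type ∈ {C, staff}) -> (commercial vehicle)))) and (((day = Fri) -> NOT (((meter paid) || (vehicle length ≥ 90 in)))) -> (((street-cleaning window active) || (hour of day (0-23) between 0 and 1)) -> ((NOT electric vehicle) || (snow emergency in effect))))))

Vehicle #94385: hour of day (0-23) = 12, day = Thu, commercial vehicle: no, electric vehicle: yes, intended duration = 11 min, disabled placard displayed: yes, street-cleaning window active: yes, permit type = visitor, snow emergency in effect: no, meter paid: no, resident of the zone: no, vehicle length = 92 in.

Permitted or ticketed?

Atomic conditions:
  intended duration ≥ 17 min: 11 ≥ 17 is false
  resident of the zone: no → false
  NOT resident of the zone: no → true
  disabled placard displayed: yes → true
  permit type ∈ {C, staff}: visitor is not in the set → false
  commercial vehicle: no → false
  day = Fri: Thu == Fri is false
  meter paid: no → false
  vehicle length ≥ 90 in: 92 ≥ 90 is true
  street-cleaning window active: yes → true
  hour of day (0-23) between 0 and 1: 12 in [0, 1] is false
  NOT electric vehicle: yes → false
  snow emergency in effect: no → false
Combine:
[1.1.1] false OR false OR true = true
[1.1.2.2] false → false (antecedent false ⇒ implication holds) = true
[1.1.2] true AND true = true
[1.1] true AND true = true
[1.2.1.2.1] false OR true = true
[1.2.1.2] NOT true = false
[1.2.1] false → false (antecedent false ⇒ implication holds) = true
[1.2.2.1] true OR false = true
[1.2.2.2] false OR false = false
[1.2.2] true → false = false
[1.2] true → false = false
[1] true AND false = false
[root] NOT false = true
Overall: true → permitted

Permitted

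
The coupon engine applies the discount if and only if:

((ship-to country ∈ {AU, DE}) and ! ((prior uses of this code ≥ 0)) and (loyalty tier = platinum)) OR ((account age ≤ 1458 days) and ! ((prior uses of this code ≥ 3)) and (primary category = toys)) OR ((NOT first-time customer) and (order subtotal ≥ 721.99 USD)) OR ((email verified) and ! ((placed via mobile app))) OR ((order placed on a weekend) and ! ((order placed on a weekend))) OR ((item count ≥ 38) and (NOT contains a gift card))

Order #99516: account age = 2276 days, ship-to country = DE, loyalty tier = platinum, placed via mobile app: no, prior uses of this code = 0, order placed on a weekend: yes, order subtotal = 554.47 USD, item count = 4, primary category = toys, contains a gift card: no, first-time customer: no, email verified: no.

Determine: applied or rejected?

Rejected

Atomic conditions:
  ship-to country ∈ {AU, DE}: DE is in the set → true
  prior uses of this code ≥ 0: 0 ≥ 0 is true
  loyalty tier = platinum: platinum == platinum is true
  account age ≤ 1458 days: 2276 ≤ 1458 is false
  prior uses of this code ≥ 3: 0 ≥ 3 is false
  primary category = toys: toys == toys is true
  NOT first-time customer: no → true
  order subtotal ≥ 721.99 USD: 554.47 ≥ 721.99 is false
  email verified: no → false
  placed via mobile app: no → false
  order placed on a weekend: yes → true
  item count ≥ 38: 4 ≥ 38 is false
  NOT contains a gift card: no → true
Combine:
[1.2] NOT true = false
[1] true AND false AND true = false
[2.2] NOT false = true
[2] false AND true AND true = false
[3] true AND false = false
[4.2] NOT false = true
[4] false AND true = false
[5.2] NOT true = false
[5] true AND false = false
[6] false AND true = false
[root] false OR false OR false OR false OR false OR false = false
Overall: false → rejected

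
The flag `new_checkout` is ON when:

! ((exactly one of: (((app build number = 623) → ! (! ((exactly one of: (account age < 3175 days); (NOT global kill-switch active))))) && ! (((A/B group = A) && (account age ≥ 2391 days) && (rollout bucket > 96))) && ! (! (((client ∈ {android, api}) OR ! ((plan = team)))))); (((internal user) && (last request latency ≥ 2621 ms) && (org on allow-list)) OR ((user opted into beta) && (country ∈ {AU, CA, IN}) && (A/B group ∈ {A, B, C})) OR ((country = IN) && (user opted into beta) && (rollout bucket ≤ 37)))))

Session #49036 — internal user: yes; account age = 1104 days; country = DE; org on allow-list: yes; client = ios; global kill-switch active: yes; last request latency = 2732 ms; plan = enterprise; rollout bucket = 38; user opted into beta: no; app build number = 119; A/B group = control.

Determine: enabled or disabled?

Atomic conditions:
  app build number = 623: 119 == 623 is false
  account age < 3175 days: 1104 < 3175 is true
  NOT global kill-switch active: yes → false
  A/B group = A: control == A is false
  account age ≥ 2391 days: 1104 ≥ 2391 is false
  rollout bucket > 96: 38 > 96 is false
  client ∈ {android, api}: ios is not in the set → false
  plan = team: enterprise == team is false
  internal user: yes → true
  last request latency ≥ 2621 ms: 2732 ≥ 2621 is true
  org on allow-list: yes → true
  user opted into beta: no → false
  country ∈ {AU, CA, IN}: DE is not in the set → false
  A/B group ∈ {A, B, C}: control is not in the set → false
  country = IN: DE == IN is false
  rollout bucket ≤ 37: 38 ≤ 37 is false
Combine:
[1.1.1.2.1.1] exactly-one(true, false) = true
[1.1.1.2.1] NOT true = false
[1.1.1.2] NOT false = true
[1.1.1] false → true (antecedent false ⇒ implication holds) = true
[1.1.2.1] false AND false AND false = false
[1.1.2] NOT false = true
[1.1.3.1.1.2] NOT false = true
[1.1.3.1.1] false OR true = true
[1.1.3.1] NOT true = false
[1.1.3] NOT false = true
[1.1] true AND true AND true = true
[1.2.1] true AND true AND true = true
[1.2.2] false AND false AND false = false
[1.2.3] false AND false AND false = false
[1.2] true OR false OR false = true
[1] exactly-one(true, true) = false
[root] NOT false = true
Overall: true → enabled

Enabled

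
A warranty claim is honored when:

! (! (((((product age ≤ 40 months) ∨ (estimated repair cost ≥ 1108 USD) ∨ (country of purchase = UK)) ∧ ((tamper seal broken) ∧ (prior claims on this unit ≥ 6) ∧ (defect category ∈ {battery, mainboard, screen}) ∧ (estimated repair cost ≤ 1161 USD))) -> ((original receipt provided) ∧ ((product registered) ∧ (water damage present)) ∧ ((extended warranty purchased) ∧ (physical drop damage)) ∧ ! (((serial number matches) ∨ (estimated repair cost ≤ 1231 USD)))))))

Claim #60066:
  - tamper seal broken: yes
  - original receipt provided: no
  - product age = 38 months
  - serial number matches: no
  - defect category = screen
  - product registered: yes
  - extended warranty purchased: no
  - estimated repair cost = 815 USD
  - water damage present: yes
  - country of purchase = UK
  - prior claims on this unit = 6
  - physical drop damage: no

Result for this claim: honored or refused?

Atomic conditions:
  product age ≤ 40 months: 38 ≤ 40 is true
  estimated repair cost ≥ 1108 USD: 815 ≥ 1108 is false
  country of purchase = UK: UK == UK is true
  tamper seal broken: yes → true
  prior claims on this unit ≥ 6: 6 ≥ 6 is true
  defect category ∈ {battery, mainboard, screen}: screen is in the set → true
  estimated repair cost ≤ 1161 USD: 815 ≤ 1161 is true
  original receipt provided: no → false
  product registered: yes → true
  water damage present: yes → true
  extended warranty purchased: no → false
  physical drop damage: no → false
  serial number matches: no → false
  estimated repair cost ≤ 1231 USD: 815 ≤ 1231 is true
Combine:
[1.1.1.1] true OR false OR true = true
[1.1.1.2] true AND true AND true AND true = true
[1.1.1] true AND true = true
[1.1.2.2] true AND true = true
[1.1.2.3] false AND false = false
[1.1.2.4.1] false OR true = true
[1.1.2.4] NOT true = false
[1.1.2] false AND true AND false AND false = false
[1.1] true → false = false
[1] NOT false = true
[root] NOT true = false
Overall: false → refused

Refused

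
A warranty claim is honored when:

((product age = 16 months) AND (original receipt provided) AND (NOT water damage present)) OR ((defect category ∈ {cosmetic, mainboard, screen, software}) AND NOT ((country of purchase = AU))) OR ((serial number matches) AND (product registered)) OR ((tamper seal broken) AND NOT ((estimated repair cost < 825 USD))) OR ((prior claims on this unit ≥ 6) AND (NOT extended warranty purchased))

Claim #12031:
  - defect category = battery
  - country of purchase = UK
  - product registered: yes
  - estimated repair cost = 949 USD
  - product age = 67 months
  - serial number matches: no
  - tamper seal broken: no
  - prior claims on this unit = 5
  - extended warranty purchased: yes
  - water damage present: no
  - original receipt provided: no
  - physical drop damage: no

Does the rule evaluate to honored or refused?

Refused

Atomic conditions:
  product age = 16 months: 67 == 16 is false
  original receipt provided: no → false
  NOT water damage present: no → true
  defect category ∈ {cosmetic, mainboard, screen, software}: battery is not in the set → false
  country of purchase = AU: UK == AU is false
  serial number matches: no → false
  product registered: yes → true
  tamper seal broken: no → false
  estimated repair cost < 825 USD: 949 < 825 is false
  prior claims on this unit ≥ 6: 5 ≥ 6 is false
  NOT extended warranty purchased: yes → false
Combine:
[1] false AND false AND true = false
[2.2] NOT false = true
[2] false AND true = false
[3] false AND true = false
[4.2] NOT false = true
[4] false AND true = false
[5] false AND false = false
[root] false OR false OR false OR false OR false = false
Overall: false → refused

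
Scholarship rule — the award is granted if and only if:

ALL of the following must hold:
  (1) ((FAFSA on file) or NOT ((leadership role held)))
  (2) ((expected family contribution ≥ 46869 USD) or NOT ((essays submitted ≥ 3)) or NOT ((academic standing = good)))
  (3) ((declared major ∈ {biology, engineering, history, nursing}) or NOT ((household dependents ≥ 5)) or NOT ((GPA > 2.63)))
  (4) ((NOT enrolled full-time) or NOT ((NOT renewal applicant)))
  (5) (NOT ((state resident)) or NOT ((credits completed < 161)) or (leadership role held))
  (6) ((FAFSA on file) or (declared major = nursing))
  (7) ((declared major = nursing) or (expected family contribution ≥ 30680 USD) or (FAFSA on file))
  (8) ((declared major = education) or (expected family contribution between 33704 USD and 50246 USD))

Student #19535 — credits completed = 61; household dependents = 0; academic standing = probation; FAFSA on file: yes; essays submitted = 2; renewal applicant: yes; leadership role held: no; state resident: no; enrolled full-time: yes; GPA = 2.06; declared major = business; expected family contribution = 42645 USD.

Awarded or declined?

Atomic conditions:
  FAFSA on file: yes → true
  leadership role held: no → false
  expected family contribution ≥ 46869 USD: 42645 ≥ 46869 is false
  essays submitted ≥ 3: 2 ≥ 3 is false
  academic standing = good: probation == good is false
  declared major ∈ {biology, engineering, history, nursing}: business is not in the set → false
  household dependents ≥ 5: 0 ≥ 5 is false
  GPA > 2.63: 2.06 > 2.63 is false
  NOT enrolled full-time: yes → false
  NOT renewal applicant: yes → false
  state resident: no → false
  credits completed < 161: 61 < 161 is true
  declared major = nursing: business == nursing is false
  expected family contribution ≥ 30680 USD: 42645 ≥ 30680 is true
  declared major = education: business == education is false
  expected family contribution between 33704 USD and 50246 USD: 42645 in [33704, 50246] is true
Combine:
[1.2] NOT false = true
[1] true OR true = true
[2.2] NOT false = true
[2.3] NOT false = true
[2] false OR true OR true = true
[3.2] NOT false = true
[3.3] NOT false = true
[3] false OR true OR true = true
[4.2] NOT false = true
[4] false OR true = true
[5.1] NOT false = true
[5.2] NOT true = false
[5] true OR false OR false = true
[6] true OR false = true
[7] false OR true OR true = true
[8] false OR true = true
[root] true AND true AND true AND true AND true AND true AND true AND true = true
Overall: true → awarded

Awarded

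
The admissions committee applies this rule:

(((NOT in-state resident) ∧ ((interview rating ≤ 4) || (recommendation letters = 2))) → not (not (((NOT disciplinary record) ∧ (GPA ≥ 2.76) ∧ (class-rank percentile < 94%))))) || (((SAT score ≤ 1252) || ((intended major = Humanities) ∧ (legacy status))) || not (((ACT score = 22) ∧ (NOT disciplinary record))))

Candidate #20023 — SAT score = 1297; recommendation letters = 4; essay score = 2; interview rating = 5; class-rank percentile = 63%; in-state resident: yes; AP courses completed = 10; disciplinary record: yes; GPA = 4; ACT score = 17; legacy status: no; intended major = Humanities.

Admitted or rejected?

Admitted

Atomic conditions:
  NOT in-state resident: yes → false
  interview rating ≤ 4: 5 ≤ 4 is false
  recommendation letters = 2: 4 == 2 is false
  NOT disciplinary record: yes → false
  GPA ≥ 2.76: 4 ≥ 2.76 is true
  class-rank percentile < 94%: 63 < 94 is true
  SAT score ≤ 1252: 1297 ≤ 1252 is false
  intended major = Humanities: Humanities == Humanities is true
  legacy status: no → false
  ACT score = 22: 17 == 22 is false
Combine:
[1.1.2] false OR false = false
[1.1] false AND false = false
[1.2.1.1] false AND true AND true = false
[1.2.1] NOT false = true
[1.2] NOT true = false
[1] false → false (antecedent false ⇒ implication holds) = true
[2.1.2] true AND false = false
[2.1] false OR false = false
[2.2.1] false AND false = false
[2.2] NOT false = true
[2] false OR true = true
[root] true OR true = true
Overall: true → admitted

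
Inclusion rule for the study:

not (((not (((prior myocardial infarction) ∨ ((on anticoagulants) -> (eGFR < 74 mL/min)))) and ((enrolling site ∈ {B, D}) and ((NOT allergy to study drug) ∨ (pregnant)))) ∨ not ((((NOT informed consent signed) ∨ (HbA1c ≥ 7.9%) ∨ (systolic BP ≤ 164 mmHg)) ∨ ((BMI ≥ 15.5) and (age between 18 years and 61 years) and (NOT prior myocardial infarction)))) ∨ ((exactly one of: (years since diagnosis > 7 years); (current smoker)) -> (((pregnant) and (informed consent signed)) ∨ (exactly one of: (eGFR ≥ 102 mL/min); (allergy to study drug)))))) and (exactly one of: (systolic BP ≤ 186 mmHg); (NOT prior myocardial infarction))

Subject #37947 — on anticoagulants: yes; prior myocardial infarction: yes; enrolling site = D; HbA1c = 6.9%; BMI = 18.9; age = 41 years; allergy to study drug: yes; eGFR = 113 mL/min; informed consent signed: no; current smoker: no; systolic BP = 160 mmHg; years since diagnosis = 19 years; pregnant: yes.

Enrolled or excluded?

Atomic conditions:
  prior myocardial infarction: yes → true
  on anticoagulants: yes → true
  eGFR < 74 mL/min: 113 < 74 is false
  enrolling site ∈ {B, D}: D is in the set → true
  NOT allergy to study drug: yes → false
  pregnant: yes → true
  NOT informed consent signed: no → true
  HbA1c ≥ 7.9%: 6.9 ≥ 7.9 is false
  systolic BP ≤ 164 mmHg: 160 ≤ 164 is true
  BMI ≥ 15.5: 18.9 ≥ 15.5 is true
  age between 18 years and 61 years: 41 in [18, 61] is true
  NOT prior myocardial infarction: yes → false
  years since diagnosis > 7 years: 19 > 7 is true
  current smoker: no → false
  informed consent signed: no → false
  eGFR ≥ 102 mL/min: 113 ≥ 102 is true
  allergy to study drug: yes → true
  systolic BP ≤ 186 mmHg: 160 ≤ 186 is true
Combine:
[1.1.1.1.1.2] true → false = false
[1.1.1.1.1] true OR false = true
[1.1.1.1] NOT true = false
[1.1.1.2.2] false OR true = true
[1.1.1.2] true AND true = true
[1.1.1] false AND true = false
[1.1.2.1.1] true OR false OR true = true
[1.1.2.1.2] true AND true AND false = false
[1.1.2.1] true OR false = true
[1.1.2] NOT true = false
[1.1.3.1] exactly-one(true, false) = true
[1.1.3.2.1] true AND false = false
[1.1.3.2.2] exactly-one(true, true) = false
[1.1.3.2] false OR false = false
[1.1.3] true → false = false
[1.1] false OR false OR false = false
[1] NOT false = true
[2] exactly-one(true, false) = true
[root] true AND true = true
Overall: true → enrolled

Enrolled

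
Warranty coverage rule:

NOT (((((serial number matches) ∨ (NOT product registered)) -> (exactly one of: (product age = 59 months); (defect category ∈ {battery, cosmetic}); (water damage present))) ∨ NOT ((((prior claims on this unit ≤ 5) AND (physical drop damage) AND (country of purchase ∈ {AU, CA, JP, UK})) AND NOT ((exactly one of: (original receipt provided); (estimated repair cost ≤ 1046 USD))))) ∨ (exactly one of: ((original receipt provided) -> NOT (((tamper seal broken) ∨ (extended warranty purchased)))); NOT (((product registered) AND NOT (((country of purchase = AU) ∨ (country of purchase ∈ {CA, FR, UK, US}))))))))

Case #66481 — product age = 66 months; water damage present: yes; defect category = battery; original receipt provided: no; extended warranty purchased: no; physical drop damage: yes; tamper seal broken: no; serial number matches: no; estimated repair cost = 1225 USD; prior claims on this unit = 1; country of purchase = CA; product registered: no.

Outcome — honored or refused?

Honored

Atomic conditions:
  serial number matches: no → false
  NOT product registered: no → true
  product age = 59 months: 66 == 59 is false
  defect category ∈ {battery, cosmetic}: battery is in the set → true
  water damage present: yes → true
  prior claims on this unit ≤ 5: 1 ≤ 5 is true
  physical drop damage: yes → true
  country of purchase ∈ {AU, CA, JP, UK}: CA is in the set → true
  original receipt provided: no → false
  estimated repair cost ≤ 1046 USD: 1225 ≤ 1046 is false
  tamper seal broken: no → false
  extended warranty purchased: no → false
  product registered: no → false
  country of purchase = AU: CA == AU is false
  country of purchase ∈ {CA, FR, UK, US}: CA is in the set → true
Combine:
[1.1.1] false OR true = true
[1.1.2] exactly-one(false, true, true) = false
[1.1] true → false = false
[1.2.1.1] true AND true AND true = true
[1.2.1.2.1] exactly-one(false, false) = false
[1.2.1.2] NOT false = true
[1.2.1] true AND true = true
[1.2] NOT true = false
[1.3.1.2.1] false OR false = false
[1.3.1.2] NOT false = true
[1.3.1] false → true (antecedent false ⇒ implication holds) = true
[1.3.2.1.2.1] false OR true = true
[1.3.2.1.2] NOT true = false
[1.3.2.1] false AND false = false
[1.3.2] NOT false = true
[1.3] exactly-one(true, true) = false
[1] false OR false OR false = false
[root] NOT false = true
Overall: true → honored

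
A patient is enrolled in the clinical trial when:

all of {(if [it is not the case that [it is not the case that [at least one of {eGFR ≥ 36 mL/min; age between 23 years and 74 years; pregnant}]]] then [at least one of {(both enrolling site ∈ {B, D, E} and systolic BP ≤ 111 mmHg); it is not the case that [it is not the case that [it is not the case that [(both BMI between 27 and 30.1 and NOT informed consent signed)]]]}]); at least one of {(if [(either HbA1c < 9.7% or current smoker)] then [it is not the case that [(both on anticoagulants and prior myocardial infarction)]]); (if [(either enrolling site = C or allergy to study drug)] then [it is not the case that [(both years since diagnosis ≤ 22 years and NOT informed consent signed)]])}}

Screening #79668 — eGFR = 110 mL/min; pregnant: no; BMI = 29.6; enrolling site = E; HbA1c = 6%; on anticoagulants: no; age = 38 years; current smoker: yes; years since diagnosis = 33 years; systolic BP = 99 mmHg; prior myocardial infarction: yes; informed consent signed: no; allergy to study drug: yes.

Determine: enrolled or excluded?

Enrolled

Atomic conditions:
  eGFR ≥ 36 mL/min: 110 ≥ 36 is true
  age between 23 years and 74 years: 38 in [23, 74] is true
  pregnant: no → false
  enrolling site ∈ {B, D, E}: E is in the set → true
  systolic BP ≤ 111 mmHg: 99 ≤ 111 is true
  BMI between 27 and 30.1: 29.6 in [27, 30.1] is true
  NOT informed consent signed: no → true
  HbA1c < 9.7%: 6 < 9.7 is true
  current smoker: yes → true
  on anticoagulants: no → false
  prior myocardial infarction: yes → true
  enrolling site = C: E == C is false
  allergy to study drug: yes → true
  years since diagnosis ≤ 22 years: 33 ≤ 22 is false
Combine:
[1.1.1.1] true OR true OR false = true
[1.1.1] NOT true = false
[1.1] NOT false = true
[1.2.1] true AND true = true
[1.2.2.1.1.1] true AND true = true
[1.2.2.1.1] NOT true = false
[1.2.2.1] NOT false = true
[1.2.2] NOT true = false
[1.2] true OR false = true
[1] true → true = true
[2.1.1] true OR true = true
[2.1.2.1] false AND true = false
[2.1.2] NOT false = true
[2.1] true → true = true
[2.2.1] false OR true = true
[2.2.2.1] false AND true = false
[2.2.2] NOT false = true
[2.2] true → true = true
[2] true OR true = true
[root] true AND true = true
Overall: true → enrolled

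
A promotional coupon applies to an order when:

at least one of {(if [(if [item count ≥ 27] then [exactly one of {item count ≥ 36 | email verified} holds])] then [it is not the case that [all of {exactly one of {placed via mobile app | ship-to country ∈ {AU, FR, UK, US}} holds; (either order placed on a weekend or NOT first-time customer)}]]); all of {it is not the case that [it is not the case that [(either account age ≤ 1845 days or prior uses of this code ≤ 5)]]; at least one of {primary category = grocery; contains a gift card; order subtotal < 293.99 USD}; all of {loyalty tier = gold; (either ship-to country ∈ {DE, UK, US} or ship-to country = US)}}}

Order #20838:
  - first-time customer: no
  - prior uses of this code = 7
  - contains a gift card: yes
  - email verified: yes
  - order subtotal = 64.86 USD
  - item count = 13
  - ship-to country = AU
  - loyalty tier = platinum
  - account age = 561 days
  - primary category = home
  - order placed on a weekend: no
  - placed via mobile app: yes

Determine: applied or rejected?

Applied

Atomic conditions:
  item count ≥ 27: 13 ≥ 27 is false
  item count ≥ 36: 13 ≥ 36 is false
  email verified: yes → true
  placed via mobile app: yes → true
  ship-to country ∈ {AU, FR, UK, US}: AU is in the set → true
  order placed on a weekend: no → false
  NOT first-time customer: no → true
  account age ≤ 1845 days: 561 ≤ 1845 is true
  prior uses of this code ≤ 5: 7 ≤ 5 is false
  primary category = grocery: home == grocery is false
  contains a gift card: yes → true
  order subtotal < 293.99 USD: 64.86 < 293.99 is true
  loyalty tier = gold: platinum == gold is false
  ship-to country ∈ {DE, UK, US}: AU is not in the set → false
  ship-to country = US: AU == US is false
Combine:
[1.1.2] exactly-one(false, true) = true
[1.1] false → true (antecedent false ⇒ implication holds) = true
[1.2.1.1] exactly-one(true, true) = false
[1.2.1.2] false OR true = true
[1.2.1] false AND true = false
[1.2] NOT false = true
[1] true → true = true
[2.1.1.1] true OR false = true
[2.1.1] NOT true = false
[2.1] NOT false = true
[2.2] false OR true OR true = true
[2.3.2] false OR false = false
[2.3] false AND false = false
[2] true AND true AND false = false
[root] true OR false = true
Overall: true → applied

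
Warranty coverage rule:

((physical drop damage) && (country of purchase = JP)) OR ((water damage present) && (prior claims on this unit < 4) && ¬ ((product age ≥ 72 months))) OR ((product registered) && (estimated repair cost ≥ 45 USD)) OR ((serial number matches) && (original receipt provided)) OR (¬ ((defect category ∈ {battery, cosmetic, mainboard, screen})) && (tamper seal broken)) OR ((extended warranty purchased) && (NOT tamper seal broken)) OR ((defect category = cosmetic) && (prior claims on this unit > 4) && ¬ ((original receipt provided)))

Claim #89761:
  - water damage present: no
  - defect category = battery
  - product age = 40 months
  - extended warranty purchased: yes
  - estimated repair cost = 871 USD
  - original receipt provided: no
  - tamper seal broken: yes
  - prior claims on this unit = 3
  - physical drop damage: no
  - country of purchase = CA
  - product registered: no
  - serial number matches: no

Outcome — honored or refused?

Atomic conditions:
  physical drop damage: no → false
  country of purchase = JP: CA == JP is false
  water damage present: no → false
  prior claims on this unit < 4: 3 < 4 is true
  product age ≥ 72 months: 40 ≥ 72 is false
  product registered: no → false
  estimated repair cost ≥ 45 USD: 871 ≥ 45 is true
  serial number matches: no → false
  original receipt provided: no → false
  defect category ∈ {battery, cosmetic, mainboard, screen}: battery is in the set → true
  tamper seal broken: yes → true
  extended warranty purchased: yes → true
  NOT tamper seal broken: yes → false
  defect category = cosmetic: battery == cosmetic is false
  prior claims on this unit > 4: 3 > 4 is false
Combine:
[1] false AND false = false
[2.3] NOT false = true
[2] false AND true AND true = false
[3] false AND true = false
[4] false AND false = false
[5.1] NOT true = false
[5] false AND true = false
[6] true AND false = false
[7.3] NOT false = true
[7] false AND false AND true = false
[root] false OR false OR false OR false OR false OR false OR false = false
Overall: false → refused

Refused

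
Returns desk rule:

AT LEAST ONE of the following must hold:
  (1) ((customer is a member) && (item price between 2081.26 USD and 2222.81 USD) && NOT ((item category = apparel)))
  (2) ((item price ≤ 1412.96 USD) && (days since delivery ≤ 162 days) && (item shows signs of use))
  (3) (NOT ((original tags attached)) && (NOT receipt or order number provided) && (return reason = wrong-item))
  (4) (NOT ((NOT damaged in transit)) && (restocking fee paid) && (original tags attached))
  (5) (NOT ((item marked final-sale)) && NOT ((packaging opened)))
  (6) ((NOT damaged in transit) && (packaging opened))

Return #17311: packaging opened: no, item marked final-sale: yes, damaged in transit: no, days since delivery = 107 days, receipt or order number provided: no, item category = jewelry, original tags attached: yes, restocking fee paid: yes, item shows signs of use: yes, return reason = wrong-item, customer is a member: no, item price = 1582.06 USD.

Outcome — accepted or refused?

Atomic conditions:
  customer is a member: no → false
  item price between 2081.26 USD and 2222.81 USD: 1582.06 in [2081.26, 2222.81] is false
  item category = apparel: jewelry == apparel is false
  item price ≤ 1412.96 USD: 1582.06 ≤ 1412.96 is false
  days since delivery ≤ 162 days: 107 ≤ 162 is true
  item shows signs of use: yes → true
  original tags attached: yes → true
  NOT receipt or order number provided: no → true
  return reason = wrong-item: wrong-item == wrong-item is true
  NOT damaged in transit: no → true
  restocking fee paid: yes → true
  item marked final-sale: yes → true
  packaging opened: no → false
Combine:
[1.3] NOT false = true
[1] false AND false AND true = false
[2] false AND true AND true = false
[3.1] NOT true = false
[3] false AND true AND true = false
[4.1] NOT true = false
[4] false AND true AND true = false
[5.1] NOT true = false
[5.2] NOT false = true
[5] false AND true = false
[6] true AND false = false
[root] false OR false OR false OR false OR false OR false = false
Overall: false → refused

Refused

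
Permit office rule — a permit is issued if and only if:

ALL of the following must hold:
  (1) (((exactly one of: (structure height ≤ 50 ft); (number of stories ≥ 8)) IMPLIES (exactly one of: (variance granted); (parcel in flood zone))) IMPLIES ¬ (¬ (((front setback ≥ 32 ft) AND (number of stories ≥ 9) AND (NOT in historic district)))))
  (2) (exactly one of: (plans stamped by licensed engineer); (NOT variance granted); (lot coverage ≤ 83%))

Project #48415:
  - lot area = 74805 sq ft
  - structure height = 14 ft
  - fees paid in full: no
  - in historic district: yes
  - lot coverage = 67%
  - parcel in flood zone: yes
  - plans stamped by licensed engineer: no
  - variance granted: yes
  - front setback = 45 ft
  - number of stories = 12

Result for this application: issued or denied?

Denied

Atomic conditions:
  structure height ≤ 50 ft: 14 ≤ 50 is true
  number of stories ≥ 8: 12 ≥ 8 is true
  variance granted: yes → true
  parcel in flood zone: yes → true
  front setback ≥ 32 ft: 45 ≥ 32 is true
  number of stories ≥ 9: 12 ≥ 9 is true
  NOT in historic district: yes → false
  plans stamped by licensed engineer: no → false
  NOT variance granted: yes → false
  lot coverage ≤ 83%: 67 ≤ 83 is true
Combine:
[1.1.1] exactly-one(true, true) = false
[1.1.2] exactly-one(true, true) = false
[1.1] false → false (antecedent false ⇒ implication holds) = true
[1.2.1.1] true AND true AND false = false
[1.2.1] NOT false = true
[1.2] NOT true = false
[1] true → false = false
[2] exactly-one(false, false, true) = true
[root] false AND true = false
Overall: false → denied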